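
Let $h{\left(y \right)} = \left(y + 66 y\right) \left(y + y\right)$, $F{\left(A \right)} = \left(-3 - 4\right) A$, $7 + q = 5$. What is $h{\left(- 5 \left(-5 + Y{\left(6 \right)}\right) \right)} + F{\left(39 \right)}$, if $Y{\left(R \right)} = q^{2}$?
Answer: $3077$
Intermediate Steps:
$q = -2$ ($q = -7 + 5 = -2$)
$Y{\left(R \right)} = 4$ ($Y{\left(R \right)} = \left(-2\right)^{2} = 4$)
$F{\left(A \right)} = - 7 A$
$h{\left(y \right)} = 134 y^{2}$ ($h{\left(y \right)} = 67 y 2 y = 134 y^{2}$)
$h{\left(- 5 \left(-5 + Y{\left(6 \right)}\right) \right)} + F{\left(39 \right)} = 134 \left(- 5 \left(-5 + 4\right)\right)^{2} - 273 = 134 \left(\left(-5\right) \left(-1\right)\right)^{2} - 273 = 134 \cdot 5^{2} - 273 = 134 \cdot 25 - 273 = 3350 - 273 = 3077$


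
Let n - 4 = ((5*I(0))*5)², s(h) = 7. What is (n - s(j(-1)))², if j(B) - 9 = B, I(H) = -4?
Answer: 99940009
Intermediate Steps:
j(B) = 9 + B
n = 10004 (n = 4 + ((5*(-4))*5)² = 4 + (-20*5)² = 4 + (-100)² = 4 + 10000 = 10004)
(n - s(j(-1)))² = (10004 - 1*7)² = (10004 - 7)² = 9997² = 99940009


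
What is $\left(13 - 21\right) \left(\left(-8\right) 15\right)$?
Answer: $960$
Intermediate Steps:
$\left(13 - 21\right) \left(\left(-8\right) 15\right) = \left(-8\right) \left(-120\right) = 960$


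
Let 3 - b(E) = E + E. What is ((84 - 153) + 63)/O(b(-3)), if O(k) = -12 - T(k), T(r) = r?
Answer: 2/7 ≈ 0.28571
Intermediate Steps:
b(E) = 3 - 2*E (b(E) = 3 - (E + E) = 3 - 2*E)
O(k) = -12 - k
((84 - 153) + 63)/O(b(-3)) = ((84 - 153) + 63)/(-12 - (3 - 2*(-3))) = (-69 + 63)/(-12 - (3 + 6)) = -6/(-12 - 1*9) = -6/(-12 - 9) = -6/(-21) = -6*(-1/21) = 2/7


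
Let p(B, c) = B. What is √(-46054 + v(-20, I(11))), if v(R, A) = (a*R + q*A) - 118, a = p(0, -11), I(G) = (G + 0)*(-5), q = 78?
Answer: I*√50462 ≈ 224.64*I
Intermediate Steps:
I(G) = -5*G (I(G) = G*(-5) = -5*G)
a = 0
v(R, A) = -118 + 78*A (v(R, A) = (0*R + 78*A) - 118 = (0 + 78*A) - 118 = 78*A - 118 = -118 + 78*A)
√(-46054 + v(-20, I(11))) = √(-46054 + (-118 + 78*(-5*11))) = √(-46054 + (-118 + 78*(-55))) = √(-46054 + (-118 - 4290)) = √(-46054 - 4408) = √(-50462) = I*√50462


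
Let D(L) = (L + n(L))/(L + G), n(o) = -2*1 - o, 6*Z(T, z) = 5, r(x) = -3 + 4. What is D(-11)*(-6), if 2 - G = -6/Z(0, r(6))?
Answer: -20/3 ≈ -6.6667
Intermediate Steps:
r(x) = 1
Z(T, z) = ⅚ (Z(T, z) = (⅙)*5 = ⅚)
n(o) = -2 - o
G = 46/5 (G = 2 - (-6)/⅚ = 2 - (-6)*6/5 = 2 - 1*(-36/5) = 2 + 36/5 = 46/5 ≈ 9.2000)
D(L) = -2/(46/5 + L) (D(L) = (L + (-2 - L))/(L + 46/5) = -2/(46/5 + L))
D(-11)*(-6) = -10/(46 + 5*(-11))*(-6) = -10/(46 - 55)*(-6) = -10/(-9)*(-6) = -10*(-⅑)*(-6) = (10/9)*(-6) = -20/3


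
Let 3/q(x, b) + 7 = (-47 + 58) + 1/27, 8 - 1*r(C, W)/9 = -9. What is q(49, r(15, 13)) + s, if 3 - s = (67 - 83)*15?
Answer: 26568/109 ≈ 243.74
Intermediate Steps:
r(C, W) = 153 (r(C, W) = 72 - 9*(-9) = 72 + 81 = 153)
s = 243 (s = 3 - (67 - 83)*15 = 3 - (-16)*15 = 3 - 1*(-240) = 3 + 240 = 243)
q(x, b) = 81/109 (q(x, b) = 3/(-7 + ((-47 + 58) + 1/27)) = 3/(-7 + (11 + 1/27)) = 3/(-7 + 298/27) = 3/(109/27) = 3*(27/109) = 81/109)
q(49, r(15, 13)) + s = 81/109 + 243 = 26568/109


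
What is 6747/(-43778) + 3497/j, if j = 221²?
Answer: -13572197/164473946 ≈ -0.082519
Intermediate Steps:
j = 48841
6747/(-43778) + 3497/j = 6747/(-43778) + 3497/48841 = 6747*(-1/43778) + 3497*(1/48841) = -6747/43778 + 269/3757 = -13572197/164473946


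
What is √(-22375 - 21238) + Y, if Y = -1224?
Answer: -1224 + I*√43613 ≈ -1224.0 + 208.84*I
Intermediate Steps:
√(-22375 - 21238) + Y = √(-22375 - 21238) - 1224 = √(-43613) - 1224 = I*√43613 - 1224 = -1224 + I*√43613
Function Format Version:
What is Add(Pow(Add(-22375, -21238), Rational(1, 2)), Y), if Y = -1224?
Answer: Add(-1224, Mul(I, Pow(43613, Rational(1, 2)))) ≈ Add(-1224.0, Mul(208.84, I))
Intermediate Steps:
Add(Pow(Add(-22375, -21238), Rational(1, 2)), Y) = Add(Pow(Add(-22375, -21238), Rational(1, 2)), -1224) = Add(Pow(-43613, Rational(1, 2)), -1224) = Add(Mul(I, Pow(43613, Rational(1, 2))), -1224) = Add(-1224, Mul(I, Pow(43613, Rational(1, 2))))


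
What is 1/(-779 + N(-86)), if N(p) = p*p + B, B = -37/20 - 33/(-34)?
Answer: 340/2249481 ≈ 0.00015115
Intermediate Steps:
B = -299/340 (B = -37*1/20 - 33*(-1/34) = -37/20 + 33/34 = -299/340 ≈ -0.87941)
N(p) = -299/340 + p² (N(p) = p*p - 299/340 = p² - 299/340 = -299/340 + p²)
1/(-779 + N(-86)) = 1/(-779 + (-299/340 + (-86)²)) = 1/(-779 + (-299/340 + 7396)) = 1/(-779 + 2514341/340) = 1/(2249481/340) = 340/2249481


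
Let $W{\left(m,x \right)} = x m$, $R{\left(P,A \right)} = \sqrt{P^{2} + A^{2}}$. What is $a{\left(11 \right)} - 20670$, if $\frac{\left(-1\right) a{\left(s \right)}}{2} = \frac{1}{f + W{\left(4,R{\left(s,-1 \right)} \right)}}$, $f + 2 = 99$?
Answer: $- \frac{154136384}{7457} + \frac{8 \sqrt{122}}{7457} \approx -20670.0$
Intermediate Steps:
$f = 97$ ($f = -2 + 99 = 97$)
$R{\left(P,A \right)} = \sqrt{A^{2} + P^{2}}$
$W{\left(m,x \right)} = m x$
$a{\left(s \right)} = - \frac{2}{97 + 4 \sqrt{1 + s^{2}}}$ ($a{\left(s \right)} = - \frac{2}{97 + 4 \sqrt{\left(-1\right)^{2} + s^{2}}} = - \frac{2}{97 + 4 \sqrt{1 + s^{2}}}$)
$a{\left(11 \right)} - 20670 = - \frac{2}{97 + 4 \sqrt{1 + 11^{2}}} - 20670 = - \frac{2}{97 + 4 \sqrt{1 + 121}} - 20670 = - \frac{2}{97 + 4 \sqrt{122}} - 20670 = -20670 - \frac{2}{97 + 4 \sqrt{122}}$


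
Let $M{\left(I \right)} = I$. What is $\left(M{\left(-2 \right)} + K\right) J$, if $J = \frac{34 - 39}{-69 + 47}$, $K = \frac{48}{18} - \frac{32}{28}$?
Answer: $- \frac{25}{231} \approx -0.10823$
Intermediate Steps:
$K = \frac{32}{21}$ ($K = 48 \cdot \frac{1}{18} - \frac{8}{7} = \frac{8}{3} - \frac{8}{7} = \frac{32}{21} \approx 1.5238$)
$J = \frac{5}{22}$ ($J = - \frac{5}{-22} = \left(-5\right) \left(- \frac{1}{22}\right) = \frac{5}{22} \approx 0.22727$)
$\left(M{\left(-2 \right)} + K\right) J = \left(-2 + \frac{32}{21}\right) \frac{5}{22} = \left(- \frac{10}{21}\right) \frac{5}{22} = - \frac{25}{231}$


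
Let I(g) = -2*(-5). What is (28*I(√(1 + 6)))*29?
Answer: 8120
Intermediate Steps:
I(g) = 10
(28*I(√(1 + 6)))*29 = (28*10)*29 = 280*29 = 8120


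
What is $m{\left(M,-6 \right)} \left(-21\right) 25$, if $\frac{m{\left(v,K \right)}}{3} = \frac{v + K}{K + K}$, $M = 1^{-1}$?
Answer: $- \frac{2625}{4} \approx -656.25$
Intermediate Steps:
$M = 1$
$m{\left(v,K \right)} = \frac{3 \left(K + v\right)}{2 K}$ ($m{\left(v,K \right)} = 3 \frac{v + K}{K + K} = 3 \frac{K + v}{2 K} = \frac{3 \left(K + v\right)}{2 K}$)
$m{\left(M,-6 \right)} \left(-21\right) 25 = \frac{3 \left(-6 + 1\right)}{2 \left(-6\right)} \left(-21\right) 25 = \frac{3}{2} \left(- \frac{1}{6}\right) \left(-5\right) \left(-21\right) 25 = \frac{5}{4} \left(-21\right) 25 = \left(- \frac{105}{4}\right) 25 = - \frac{2625}{4}$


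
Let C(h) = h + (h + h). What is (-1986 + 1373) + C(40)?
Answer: -493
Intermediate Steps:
C(h) = 3*h (C(h) = h + 2*h = 3*h)
(-1986 + 1373) + C(40) = (-1986 + 1373) + 3*40 = -613 + 120 = -493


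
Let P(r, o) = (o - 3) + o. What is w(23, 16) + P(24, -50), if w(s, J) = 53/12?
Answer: -1183/12 ≈ -98.583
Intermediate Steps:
w(s, J) = 53/12 (w(s, J) = 53*(1/12) = 53/12)
P(r, o) = -3 + 2*o (P(r, o) = (-3 + o) + o = -3 + 2*o)
w(23, 16) + P(24, -50) = 53/12 + (-3 + 2*(-50)) = 53/12 + (-3 - 100) = 53/12 - 103 = -1183/12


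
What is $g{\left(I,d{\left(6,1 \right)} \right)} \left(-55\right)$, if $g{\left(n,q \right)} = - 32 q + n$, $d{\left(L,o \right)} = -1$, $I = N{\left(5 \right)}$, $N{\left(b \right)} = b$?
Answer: $-2035$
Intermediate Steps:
$I = 5$
$g{\left(n,q \right)} = n - 32 q$
$g{\left(I,d{\left(6,1 \right)} \right)} \left(-55\right) = \left(5 - -32\right) \left(-55\right) = \left(5 + 32\right) \left(-55\right) = 37 \left(-55\right) = -2035$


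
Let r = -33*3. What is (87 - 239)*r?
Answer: 15048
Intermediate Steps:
r = -99
(87 - 239)*r = (87 - 239)*(-99) = -152*(-99) = 15048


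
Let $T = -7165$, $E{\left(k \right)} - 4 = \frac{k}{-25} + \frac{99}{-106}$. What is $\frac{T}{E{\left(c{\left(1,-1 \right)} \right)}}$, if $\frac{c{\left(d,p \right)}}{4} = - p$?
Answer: $- \frac{18987250}{7701} \approx -2465.6$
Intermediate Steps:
$c{\left(d,p \right)} = - 4 p$ ($c{\left(d,p \right)} = 4 \left(- p\right) = - 4 p$)
$E{\left(k \right)} = \frac{325}{106} - \frac{k}{25}$ ($E{\left(k \right)} = 4 + \left(\frac{k}{-25} + \frac{99}{-106}\right) = 4 + \left(k \left(- \frac{1}{25}\right) + 99 \left(- \frac{1}{106}\right)\right) = 4 - \left(\frac{99}{106} + \frac{k}{25}\right) = \frac{325}{106} - \frac{k}{25}$)
$\frac{T}{E{\left(c{\left(1,-1 \right)} \right)}} = - \frac{7165}{\frac{325}{106} - \frac{\left(-4\right) \left(-1\right)}{25}} = - \frac{7165}{\frac{325}{106} - \frac{4}{25}} = - \frac{7165}{\frac{7701}{2650}} = \left(-7165\right) \frac{2650}{7701} = - \frac{18987250}{7701}$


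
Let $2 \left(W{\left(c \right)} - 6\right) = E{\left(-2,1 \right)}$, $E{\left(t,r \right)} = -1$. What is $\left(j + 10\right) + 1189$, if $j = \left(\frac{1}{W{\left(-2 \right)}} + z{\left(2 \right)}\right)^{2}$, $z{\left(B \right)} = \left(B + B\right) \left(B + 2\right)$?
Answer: $\frac{176763}{121} \approx 1460.9$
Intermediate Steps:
$z{\left(B \right)} = 2 B \left(2 + B\right)$
$W{\left(c \right)} = \frac{11}{2}$ ($W{\left(c \right)} = 6 + \frac{1}{2} \left(-1\right) = 6 - \frac{1}{2} = \frac{11}{2}$)
$j = \frac{31684}{121}$ ($j = \left(\frac{1}{\frac{11}{2}} + 2 \cdot 2 \left(2 + 2\right)\right)^{2} = \left(\frac{2}{11} + 2 \cdot 2 \cdot 4\right)^{2} = \left(\frac{2}{11} + 16\right)^{2} = \left(\frac{178}{11}\right)^{2} = \frac{31684}{121} \approx 261.85$)
$\left(j + 10\right) + 1189 = \left(\frac{31684}{121} + 10\right) + 1189 = \frac{32894}{121} + 1189 = \frac{176763}{121}$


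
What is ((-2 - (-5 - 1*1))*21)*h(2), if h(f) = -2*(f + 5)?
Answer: -1176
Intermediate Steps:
h(f) = -10 - 2*f (h(f) = -2*(5 + f) = -10 - 2*f)
((-2 - (-5 - 1*1))*21)*h(2) = ((-2 - (-5 - 1*1))*21)*(-10 - 2*2) = ((-2 - (-5 - 1))*21)*(-10 - 4) = ((-2 - 1*(-6))*21)*(-14) = ((-2 + 6)*21)*(-14) = (4*21)*(-14) = 84*(-14) = -1176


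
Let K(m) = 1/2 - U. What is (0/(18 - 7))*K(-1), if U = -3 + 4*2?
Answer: 0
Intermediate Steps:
U = 5 (U = -3 + 8 = 5)
K(m) = -9/2 (K(m) = 1/2 - 1*5 = ½ - 5 = -9/2)
(0/(18 - 7))*K(-1) = (0/(18 - 7))*(-9/2) = (0/11)*(-9/2) = ((1/11)*0)*(-9/2) = 0*(-9/2) = 0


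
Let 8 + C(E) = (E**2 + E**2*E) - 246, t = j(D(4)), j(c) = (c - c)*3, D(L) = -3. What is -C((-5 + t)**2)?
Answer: -15996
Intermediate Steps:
j(c) = 0 (j(c) = 0*3 = 0)
t = 0
C(E) = -254 + E**2 + E**3 (C(E) = -8 + ((E**2 + E**2*E) - 246) = -8 + ((E**2 + E**3) - 246) = -8 + (-246 + E**2 + E**3) = -254 + E**2 + E**3)
-C((-5 + t)**2) = -(-254 + ((-5 + 0)**2)**2 + ((-5 + 0)**2)**3) = -(-254 + ((-5)**2)**2 + ((-5)**2)**3) = -(-254 + 25**2 + 25**3) = -(-254 + 625 + 15625) = -1*15996 = -15996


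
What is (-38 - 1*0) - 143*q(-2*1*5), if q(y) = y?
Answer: 1392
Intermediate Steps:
(-38 - 1*0) - 143*q(-2*1*5) = (-38 - 1*0) - 143*(-2*1)*5 = (-38 + 0) - (-286)*5 = -38 - 143*(-10) = -38 + 1430 = 1392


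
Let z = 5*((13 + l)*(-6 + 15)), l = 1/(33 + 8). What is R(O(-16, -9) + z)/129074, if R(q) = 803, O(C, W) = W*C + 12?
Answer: 73/11734 ≈ 0.0062212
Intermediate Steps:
l = 1/41 ≈ 0.024390
O(C, W) = 12 + C*W (O(C, W) = C*W + 12 = 12 + C*W)
z = 24030/41 (z = 5*((13 + 1/41)*(-6 + 15)) = 5*((534/41)*9) = 5*(4806/41) = 24030/41 ≈ 586.10)
R(O(-16, -9) + z)/129074 = 803/129074 = 803*(1/129074) = 73/11734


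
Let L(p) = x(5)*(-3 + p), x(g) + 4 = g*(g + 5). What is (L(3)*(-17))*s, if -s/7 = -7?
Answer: 0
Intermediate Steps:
s = 49 (s = -7*(-7) = 49)
x(g) = -4 + g*(5 + g) (x(g) = -4 + g*(g + 5) = -4 + g*(5 + g))
L(p) = -138 + 46*p (L(p) = (-4 + 5**2 + 5*5)*(-3 + p) = (-4 + 25 + 25)*(-3 + p) = 46*(-3 + p) = -138 + 46*p)
(L(3)*(-17))*s = ((-138 + 46*3)*(-17))*49 = ((-138 + 138)*(-17))*49 = (0*(-17))*49 = 0*49 = 0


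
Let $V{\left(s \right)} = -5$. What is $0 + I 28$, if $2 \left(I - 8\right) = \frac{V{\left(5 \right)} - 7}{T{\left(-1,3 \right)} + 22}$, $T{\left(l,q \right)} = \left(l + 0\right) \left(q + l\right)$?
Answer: $\frac{1078}{5} \approx 215.6$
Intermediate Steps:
$T{\left(l,q \right)} = l \left(l + q\right)$
$I = \frac{77}{10}$ ($I = 8 + \frac{\left(-5 - 7\right) \frac{1}{- (-1 + 3) + 22}}{2} = 8 + \frac{\left(-12\right) \frac{1}{\left(-1\right) 2 + 22}}{2} = 8 + \frac{\left(-12\right) \frac{1}{-2 + 22}}{2} = 8 + \frac{\left(-12\right) \frac{1}{20}}{2} = 8 + \frac{1}{2} \left(- \frac{3}{5}\right) = 8 - \frac{3}{10} = \frac{77}{10} \approx 7.7$)
$0 + I 28 = 0 + \frac{77}{10} \cdot 28 = 0 + \frac{1078}{5} = \frac{1078}{5}$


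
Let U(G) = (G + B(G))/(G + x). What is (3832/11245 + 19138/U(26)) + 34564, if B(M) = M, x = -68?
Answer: 214855127/11245 ≈ 19107.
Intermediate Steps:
U(G) = 2*G/(-68 + G) (U(G) = (G + G)/(G - 68) = (2*G)/(-68 + G) = 2*G/(-68 + G))
(3832/11245 + 19138/U(26)) + 34564 = (3832/11245 + 19138/((2*26/(-68 + 26)))) + 34564 = (3832*(1/11245) + 19138/((2*26/(-42)))) + 34564 = (3832/11245 + 19138/((2*26*(-1/42)))) + 34564 = (3832/11245 + 19138/(-26/21)) + 34564 = (3832/11245 + 19138*(-21/26)) + 34564 = (3832/11245 - 200949/13) + 34564 = -173817053/11245 + 34564 = 214855127/11245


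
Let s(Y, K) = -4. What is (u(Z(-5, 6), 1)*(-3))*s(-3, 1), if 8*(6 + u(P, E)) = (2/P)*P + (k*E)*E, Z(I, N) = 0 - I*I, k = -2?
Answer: -72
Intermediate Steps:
Z(I, N) = -I² (Z(I, N) = 0 - I² = -I²)
u(P, E) = -23/4 - E²/4 (u(P, E) = -6 + ((2/P)*P + (-2*E)*E)/8 = -6 + (2 - 2*E²)/8 = -6 + (¼ - E²/4) = -23/4 - E²/4)
(u(Z(-5, 6), 1)*(-3))*s(-3, 1) = ((-23/4 - ¼*1²)*(-3))*(-4) = ((-23/4 - ¼*1)*(-3))*(-4) = ((-23/4 - ¼)*(-3))*(-4) = -6*(-3)*(-4) = 18*(-4) = -72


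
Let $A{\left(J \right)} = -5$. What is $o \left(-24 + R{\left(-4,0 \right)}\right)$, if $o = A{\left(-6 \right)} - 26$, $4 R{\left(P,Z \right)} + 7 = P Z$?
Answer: $\frac{3193}{4} \approx 798.25$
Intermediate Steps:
$R{\left(P,Z \right)} = - \frac{7}{4} + \frac{P Z}{4}$
$o = -31$ ($o = -5 - 26 = -31$)
$o \left(-24 + R{\left(-4,0 \right)}\right) = - 31 \left(-24 - \left(\frac{7}{4} + 1 \cdot 0\right)\right) = - 31 \left(-24 + \left(- \frac{7}{4} + 0\right)\right) = - 31 \left(-24 - \frac{7}{4}\right) = \left(-31\right) \left(- \frac{103}{4}\right) = \frac{3193}{4}$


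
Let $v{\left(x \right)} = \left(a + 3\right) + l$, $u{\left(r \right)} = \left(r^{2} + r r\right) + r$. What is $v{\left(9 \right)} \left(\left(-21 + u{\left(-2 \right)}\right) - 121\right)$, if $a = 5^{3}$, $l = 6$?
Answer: $-18224$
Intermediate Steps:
$u{\left(r \right)} = r + 2 r^{2}$ ($u{\left(r \right)} = \left(r^{2} + r^{2}\right) + r = 2 r^{2} + r = r + 2 r^{2}$)
$a = 125$
$v{\left(x \right)} = 134$ ($v{\left(x \right)} = \left(125 + 3\right) + 6 = 128 + 6 = 134$)
$v{\left(9 \right)} \left(\left(-21 + u{\left(-2 \right)}\right) - 121\right) = 134 \left(\left(-21 - 2 \left(1 + 2 \left(-2\right)\right)\right) - 121\right) = 134 \left(\left(-21 - 2 \left(1 - 4\right)\right) - 121\right) = 134 \left(\left(-21 - -6\right) - 121\right) = 134 \left(\left(-21 + 6\right) - 121\right) = 134 \left(-15 - 121\right) = 134 \left(-136\right) = -18224$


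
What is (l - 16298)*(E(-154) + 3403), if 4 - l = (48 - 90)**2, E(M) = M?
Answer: -58670442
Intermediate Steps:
l = -1760 (l = 4 - (48 - 90)**2 = 4 - 1*(-42)**2 = 4 - 1*1764 = 4 - 1764 = -1760)
(l - 16298)*(E(-154) + 3403) = (-1760 - 16298)*(-154 + 3403) = -18058*3249 = -58670442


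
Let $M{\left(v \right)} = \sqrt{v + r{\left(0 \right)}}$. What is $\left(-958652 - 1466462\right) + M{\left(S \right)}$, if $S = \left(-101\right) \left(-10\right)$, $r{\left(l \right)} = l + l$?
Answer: $-2425114 + \sqrt{1010} \approx -2.4251 \cdot 10^{6}$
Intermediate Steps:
$r{\left(l \right)} = 2 l$
$S = 1010$
$M{\left(v \right)} = \sqrt{v}$ ($M{\left(v \right)} = \sqrt{v + 2 \cdot 0} = \sqrt{v + 0} = \sqrt{v}$)
$\left(-958652 - 1466462\right) + M{\left(S \right)} = \left(-958652 - 1466462\right) + \sqrt{1010} = -2425114 + \sqrt{1010}$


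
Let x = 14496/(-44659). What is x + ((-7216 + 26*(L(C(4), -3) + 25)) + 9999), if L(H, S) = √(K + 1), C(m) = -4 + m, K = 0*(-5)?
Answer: 154460985/44659 ≈ 3458.7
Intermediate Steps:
K = 0
x = -14496/44659 (x = 14496*(-1/44659) = -14496/44659 ≈ -0.32459)
L(H, S) = 1 (L(H, S) = √(0 + 1) = √1 = 1)
x + ((-7216 + 26*(L(C(4), -3) + 25)) + 9999) = -14496/44659 + ((-7216 + 26*(1 + 25)) + 9999) = -14496/44659 + ((-7216 + 26*26) + 9999) = -14496/44659 + ((-7216 + 676) + 9999) = -14496/44659 + (-6540 + 9999) = -14496/44659 + 3459 = 154460985/44659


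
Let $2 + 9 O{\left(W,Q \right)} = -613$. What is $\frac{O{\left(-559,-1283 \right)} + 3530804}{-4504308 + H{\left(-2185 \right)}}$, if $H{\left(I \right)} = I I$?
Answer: $\frac{10592207}{809751} \approx 13.081$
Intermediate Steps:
$O{\left(W,Q \right)} = - \frac{205}{3}$ ($O{\left(W,Q \right)} = - \frac{2}{9} + \frac{1}{9} \left(-613\right) = - \frac{2}{9} - \frac{613}{9} = - \frac{205}{3}$)
$H{\left(I \right)} = I^{2}$
$\frac{O{\left(-559,-1283 \right)} + 3530804}{-4504308 + H{\left(-2185 \right)}} = \frac{- \frac{205}{3} + 3530804}{-4504308 + \left(-2185\right)^{2}} = \frac{10592207}{3 \left(-4504308 + 4774225\right)} = \frac{10592207}{3 \cdot 269917} = \frac{10592207}{3} \cdot \frac{1}{269917} = \frac{10592207}{809751}$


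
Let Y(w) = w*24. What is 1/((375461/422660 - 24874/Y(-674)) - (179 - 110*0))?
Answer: -854618520/150903377333 ≈ -0.0056634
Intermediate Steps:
Y(w) = 24*w
1/((375461/422660 - 24874/Y(-674)) - (179 - 110*0)) = 1/((375461/422660 - 24874/(24*(-674))) - (179 - 110*0)) = 1/((375461*(1/422660) - 24874/(-16176)) - (179 + 0)) = 1/((375461/422660 - 24874*(-1/16176)) - 1*179) = 1/((375461/422660 + 12437/8088) - 179) = 1/(2073337747/854618520 - 179) = 1/(-150903377333/854618520) = -854618520/150903377333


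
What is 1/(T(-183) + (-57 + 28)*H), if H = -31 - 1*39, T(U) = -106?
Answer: 1/1924 ≈ 0.00051975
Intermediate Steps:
H = -70 (H = -31 - 39 = -70)
1/(T(-183) + (-57 + 28)*H) = 1/(-106 + (-57 + 28)*(-70)) = 1/(-106 - 29*(-70)) = 1/(-106 + 2030) = 1/1924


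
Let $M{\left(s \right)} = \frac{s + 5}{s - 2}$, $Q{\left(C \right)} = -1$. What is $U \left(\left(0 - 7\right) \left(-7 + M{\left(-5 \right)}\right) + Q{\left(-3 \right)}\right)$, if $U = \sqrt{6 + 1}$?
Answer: $48 \sqrt{7} \approx 127.0$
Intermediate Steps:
$M{\left(s \right)} = \frac{5 + s}{-2 + s}$
$U = \sqrt{7} \approx 2.6458$
$U \left(\left(0 - 7\right) \left(-7 + M{\left(-5 \right)}\right) + Q{\left(-3 \right)}\right) = \sqrt{7} \left(\left(0 - 7\right) \left(-7 + \frac{5 - 5}{-2 - 5}\right) - 1\right) = \sqrt{7} \left(- 7 \left(-7 + \frac{1}{-7} \cdot 0\right) - 1\right) = \sqrt{7} \left(- 7 \left(-7 - 0\right) - 1\right) = \sqrt{7} \left(- 7 \left(-7 + 0\right) - 1\right) = \sqrt{7} \left(\left(-7\right) \left(-7\right) - 1\right) = \sqrt{7} \left(49 - 1\right) = \sqrt{7} \cdot 48 = 48 \sqrt{7}$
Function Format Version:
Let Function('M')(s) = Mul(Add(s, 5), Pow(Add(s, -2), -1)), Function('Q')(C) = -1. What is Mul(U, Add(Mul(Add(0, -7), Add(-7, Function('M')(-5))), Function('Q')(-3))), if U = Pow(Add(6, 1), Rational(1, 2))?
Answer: Mul(48, Pow(7, Rational(1, 2))) ≈ 127.00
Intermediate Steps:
Function('M')(s) = Mul(Pow(Add(-2, s), -1), Add(5, s)) (Function('M')(s) = Mul(Add(5, s), Pow(Add(-2, s), -1)) = Mul(Pow(Add(-2, s), -1), Add(5, s)))
U = Pow(7, Rational(1, 2)) ≈ 2.6458
Mul(U, Add(Mul(Add(0, -7), Add(-7, Function('M')(-5))), Function('Q')(-3))) = Mul(Pow(7, Rational(1, 2)), Add(Mul(Add(0, -7), Add(-7, Mul(Pow(Add(-2, -5), -1), Add(5, -5)))), -1)) = Mul(Pow(7, Rational(1, 2)), Add(Mul(-7, Add(-7, Mul(Pow(-7, -1), 0))), -1)) = Mul(Pow(7, Rational(1, 2)), Add(Mul(-7, Add(-7, Mul(Rational(-1, 7), 0))), -1)) = Mul(Pow(7, Rational(1, 2)), Add(Mul(-7, Add(-7, 0)), -1)) = Mul(Pow(7, Rational(1, 2)), Add(Mul(-7, -7), -1)) = Mul(Pow(7, Rational(1, 2)), Add(49, -1)) = Mul(Pow(7, Rational(1, 2)), 48) = Mul(48, Pow(7, Rational(1, 2)))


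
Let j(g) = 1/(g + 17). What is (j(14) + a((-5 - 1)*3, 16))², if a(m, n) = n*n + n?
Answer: 71115489/961 ≈ 74002.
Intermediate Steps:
a(m, n) = n + n² (a(m, n) = n² + n = n + n²)
j(g) = 1/(17 + g)
(j(14) + a((-5 - 1)*3, 16))² = (1/(17 + 14) + 16*(1 + 16))² = (1/31 + 16*17)² = (1/31 + 272)² = (8433/31)² = 71115489/961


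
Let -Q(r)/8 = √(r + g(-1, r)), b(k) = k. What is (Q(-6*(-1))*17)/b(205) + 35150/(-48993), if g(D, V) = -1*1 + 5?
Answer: -35150/48993 - 136*√10/205 ≈ -2.8153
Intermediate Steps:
g(D, V) = 4 (g(D, V) = -1 + 5 = 4)
Q(r) = -8*√(4 + r) (Q(r) = -8*√(r + 4) = -8*√(4 + r))
(Q(-6*(-1))*17)/b(205) + 35150/(-48993) = (-8*√(4 - 6*(-1))*17)/205 + 35150/(-48993) = (-8*√(4 + 6)*17)*(1/205) + 35150*(-1/48993) = (-8*√10*17)*(1/205) - 35150/48993 = -136*√10*(1/205) - 35150/48993 = -136*√10/205 - 35150/48993 = -35150/48993 - 136*√10/205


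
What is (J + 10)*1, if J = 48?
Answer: 58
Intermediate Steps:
(J + 10)*1 = (48 + 10)*1 = 58*1 = 58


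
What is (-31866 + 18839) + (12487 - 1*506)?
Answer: -1046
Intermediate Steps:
(-31866 + 18839) + (12487 - 1*506) = -13027 + (12487 - 506) = -13027 + 11981 = -1046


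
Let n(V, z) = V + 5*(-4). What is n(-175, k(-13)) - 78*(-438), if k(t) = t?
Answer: 33969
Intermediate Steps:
n(V, z) = -20 + V (n(V, z) = V - 20 = -20 + V)
n(-175, k(-13)) - 78*(-438) = (-20 - 175) - 78*(-438) = -195 + 34164 = 33969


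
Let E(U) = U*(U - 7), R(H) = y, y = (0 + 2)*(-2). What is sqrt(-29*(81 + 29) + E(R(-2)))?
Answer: 11*I*sqrt(26) ≈ 56.089*I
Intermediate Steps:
y = -4 (y = 2*(-2) = -4)
R(H) = -4
E(U) = U*(-7 + U)
sqrt(-29*(81 + 29) + E(R(-2))) = sqrt(-29*(81 + 29) - 4*(-7 - 4)) = sqrt(-29*110 - 4*(-11)) = sqrt(-3190 + 44) = sqrt(-3146) = 11*I*sqrt(26)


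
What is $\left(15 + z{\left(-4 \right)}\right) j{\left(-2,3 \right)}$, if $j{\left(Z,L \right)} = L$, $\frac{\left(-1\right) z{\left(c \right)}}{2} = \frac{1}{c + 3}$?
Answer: $51$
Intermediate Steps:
$z{\left(c \right)} = - \frac{2}{3 + c}$ ($z{\left(c \right)} = - \frac{2}{c + 3} = - \frac{2}{3 + c}$)
$\left(15 + z{\left(-4 \right)}\right) j{\left(-2,3 \right)} = \left(15 - \frac{2}{3 - 4}\right) 3 = \left(15 - \frac{2}{-1}\right) 3 = \left(15 - -2\right) 3 = \left(15 + 2\right) 3 = 17 \cdot 3 = 51$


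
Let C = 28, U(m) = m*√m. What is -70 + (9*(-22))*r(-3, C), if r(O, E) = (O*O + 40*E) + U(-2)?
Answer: -223612 + 396*I*√2 ≈ -2.2361e+5 + 560.03*I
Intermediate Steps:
U(m) = m^(3/2)
r(O, E) = O² + 40*E - 2*I*√2 (r(O, E) = (O*O + 40*E) + (-2)^(3/2) = (O² + 40*E) - 2*I*√2 = O² + 40*E - 2*I*√2)
-70 + (9*(-22))*r(-3, C) = -70 + (9*(-22))*((-3)² + 40*28 - 2*I*√2) = -70 - 198*(9 + 1120 - 2*I*√2) = -70 - 198*(1129 - 2*I*√2) = -70 + (-223542 + 396*I*√2) = -223612 + 396*I*√2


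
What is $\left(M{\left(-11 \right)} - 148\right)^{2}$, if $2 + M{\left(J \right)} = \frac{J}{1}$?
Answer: $25921$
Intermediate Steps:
$M{\left(J \right)} = -2 + J$ ($M{\left(J \right)} = -2 + \frac{J}{1} = -2 + J 1 = -2 + J$)
$\left(M{\left(-11 \right)} - 148\right)^{2} = \left(\left(-2 - 11\right) - 148\right)^{2} = \left(-13 - 148\right)^{2} = \left(-161\right)^{2} = 25921$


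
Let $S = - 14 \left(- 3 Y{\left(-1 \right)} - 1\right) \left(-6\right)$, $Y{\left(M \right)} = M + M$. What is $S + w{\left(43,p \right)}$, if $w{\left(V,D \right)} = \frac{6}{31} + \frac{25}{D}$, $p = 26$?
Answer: $\frac{339451}{806} \approx 421.16$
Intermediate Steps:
$Y{\left(M \right)} = 2 M$
$w{\left(V,D \right)} = \frac{6}{31} + \frac{25}{D}$ ($w{\left(V,D \right)} = 6 \cdot \frac{1}{31} + \frac{25}{D} = \frac{6}{31} + \frac{25}{D}$)
$S = 420$ ($S = - 14 \left(- 3 \cdot 2 \left(-1\right) - 1\right) \left(-6\right) = - 14 \left(\left(-3\right) \left(-2\right) - 1\right) \left(-6\right) = - 14 \left(6 - 1\right) \left(-6\right) = \left(-14\right) 5 \left(-6\right) = \left(-70\right) \left(-6\right) = 420$)
$S + w{\left(43,p \right)} = 420 + \left(\frac{6}{31} + \frac{25}{26}\right) = 420 + \frac{931}{806} = \frac{339451}{806}$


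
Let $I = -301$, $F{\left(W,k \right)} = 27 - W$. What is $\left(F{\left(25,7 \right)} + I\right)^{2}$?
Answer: $89401$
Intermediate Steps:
$\left(F{\left(25,7 \right)} + I\right)^{2} = \left(\left(27 - 25\right) - 301\right)^{2} = \left(2 - 301\right)^{2} = \left(-299\right)^{2} = 89401$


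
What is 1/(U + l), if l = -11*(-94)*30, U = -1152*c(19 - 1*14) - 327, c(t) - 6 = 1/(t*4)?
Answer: 5/118617 ≈ 4.2152e-5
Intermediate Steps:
c(t) = 6 + 1/(4*t) (c(t) = 6 + 1/(t*4) = 6 + 1/(4*t))
U = -36483/5 (U = -1152*(6 + 1/(4*(19 - 1*14))) - 327 = -1152*(6 + 1/(4*(19 - 14))) - 327 = -1152*(6 + (¼)/5) - 327 = -1152*(6 + (¼)*(⅕)) - 327 = -1152*(6 + 1/20) - 327 = -1152*121/20 - 327 = -34848/5 - 327 = -36483/5 ≈ -7296.6)
l = 31020 (l = 1034*30 = 31020)
1/(U + l) = 1/(-36483/5 + 31020) = 1/(118617/5) = 5/118617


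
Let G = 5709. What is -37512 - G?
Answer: -43221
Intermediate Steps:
-37512 - G = -37512 - 1*5709 = -37512 - 5709 = -43221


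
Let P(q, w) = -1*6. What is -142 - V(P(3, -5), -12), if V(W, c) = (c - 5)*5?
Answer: -57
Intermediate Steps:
P(q, w) = -6
V(W, c) = -25 + 5*c (V(W, c) = (-5 + c)*5 = -25 + 5*c)
-142 - V(P(3, -5), -12) = -142 - (-25 + 5*(-12)) = -142 - (-25 - 60) = -142 - 1*(-85) = -142 + 85 = -57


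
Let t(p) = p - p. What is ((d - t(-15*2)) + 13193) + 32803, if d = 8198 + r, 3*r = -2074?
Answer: 160508/3 ≈ 53503.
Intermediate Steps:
r = -2074/3 (r = (1/3)*(-2074) = -2074/3 ≈ -691.33)
t(p) = 0
d = 22520/3 (d = 8198 - 2074/3 = 22520/3 ≈ 7506.7)
((d - t(-15*2)) + 13193) + 32803 = ((22520/3 - 1*0) + 13193) + 32803 = ((22520/3 + 0) + 13193) + 32803 = (22520/3 + 13193) + 32803 = 62099/3 + 32803 = 160508/3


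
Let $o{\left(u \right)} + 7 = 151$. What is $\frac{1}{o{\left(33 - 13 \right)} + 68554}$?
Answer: $\frac{1}{68698} \approx 1.4556 \cdot 10^{-5}$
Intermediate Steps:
$o{\left(u \right)} = 144$ ($o{\left(u \right)} = -7 + 151 = 144$)
$\frac{1}{o{\left(33 - 13 \right)} + 68554} = \frac{1}{144 + 68554} = \frac{1}{68698}$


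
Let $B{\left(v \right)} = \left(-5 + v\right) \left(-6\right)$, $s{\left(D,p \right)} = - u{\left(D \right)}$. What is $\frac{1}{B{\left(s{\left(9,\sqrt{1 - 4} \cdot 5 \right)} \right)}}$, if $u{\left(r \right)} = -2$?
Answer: $\frac{1}{18} \approx 0.055556$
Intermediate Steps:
$s{\left(D,p \right)} = 2$ ($s{\left(D,p \right)} = \left(-1\right) \left(-2\right) = 2$)
$B{\left(v \right)} = 30 - 6 v$
$\frac{1}{B{\left(s{\left(9,\sqrt{1 - 4} \cdot 5 \right)} \right)}} = \frac{1}{30 - 12} = \frac{1}{18}$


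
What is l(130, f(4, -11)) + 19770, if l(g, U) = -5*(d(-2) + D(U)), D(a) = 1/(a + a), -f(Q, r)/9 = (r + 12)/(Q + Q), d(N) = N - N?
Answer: 177950/9 ≈ 19772.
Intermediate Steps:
d(N) = 0
f(Q, r) = -9*(12 + r)/(2*Q) (f(Q, r) = -9*(r + 12)/(Q + Q) = -9*(12 + r)/(2*Q))
D(a) = 1/(2*a)
l(g, U) = -5/(2*U) (l(g, U) = -5*(0 + 1/(2*U)) = -5/(2*U))
l(130, f(4, -11)) + 19770 = -5*8/(9*(-12 - 1*(-11)))/2 + 19770 = -5*8/(9*(-12 + 11))/2 + 19770 = -5/(2*((9/2)*(¼)*(-1))) + 19770 = -5/(2*(-9/8)) + 19770 = -5/2*(-8/9) + 19770 = 20/9 + 19770 = 177950/9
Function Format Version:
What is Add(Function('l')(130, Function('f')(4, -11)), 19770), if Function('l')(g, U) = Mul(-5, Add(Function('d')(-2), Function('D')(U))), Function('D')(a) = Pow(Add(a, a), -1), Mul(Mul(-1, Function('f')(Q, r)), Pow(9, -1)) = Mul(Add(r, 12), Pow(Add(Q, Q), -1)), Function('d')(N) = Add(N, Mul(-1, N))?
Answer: Rational(177950, 9) ≈ 19772.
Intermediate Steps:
Function('d')(N) = 0
Function('f')(Q, r) = Mul(Rational(-9, 2), Pow(Q, -1), Add(12, r)) (Function('f')(Q, r) = Mul(-9, Mul(Add(r, 12), Pow(Add(Q, Q), -1))) = Mul(-9, Mul(Add(12, r), Pow(Mul(2, Q), -1))) = Mul(-9, Mul(Add(12, r), Mul(Rational(1, 2), Pow(Q, -1)))) = Mul(-9, Mul(Rational(1, 2), Pow(Q, -1), Add(12, r))) = Mul(Rational(-9, 2), Pow(Q, -1), Add(12, r)))
Function('D')(a) = Mul(Rational(1, 2), Pow(a, -1)) (Function('D')(a) = Pow(Mul(2, a), -1) = Mul(Rational(1, 2), Pow(a, -1)))
Function('l')(g, U) = Mul(Rational(-5, 2), Pow(U, -1)) (Function('l')(g, U) = Mul(-5, Add(0, Mul(Rational(1, 2), Pow(U, -1)))) = Mul(-5, Mul(Rational(1, 2), Pow(U, -1))) = Mul(Rational(-5, 2), Pow(U, -1)))
Add(Function('l')(130, Function('f')(4, -11)), 19770) = Add(Mul(Rational(-5, 2), Pow(Mul(Rational(9, 2), Pow(4, -1), Add(-12, Mul(-1, -11))), -1)), 19770) = Add(Mul(Rational(-5, 2), Pow(Mul(Rational(9, 2), Rational(1, 4), Add(-12, 11)), -1)), 19770) = Add(Mul(Rational(-5, 2), Pow(Mul(Rational(9, 2), Rational(1, 4), -1), -1)), 19770) = Add(Mul(Rational(-5, 2), Pow(Rational(-9, 8), -1)), 19770) = Add(Mul(Rational(-5, 2), Rational(-8, 9)), 19770) = Add(Rational(20, 9), 19770) = Rational(177950, 9)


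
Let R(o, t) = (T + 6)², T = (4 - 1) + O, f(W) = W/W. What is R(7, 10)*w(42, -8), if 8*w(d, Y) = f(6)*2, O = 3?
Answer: 36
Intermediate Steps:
f(W) = 1
T = 6 (T = (4 - 1) + 3 = 3 + 3 = 6)
w(d, Y) = ¼ (w(d, Y) = (1*2)/8 = (⅛)*2 = ¼)
R(o, t) = 144 (R(o, t) = (6 + 6)² = 12² = 144)
R(7, 10)*w(42, -8) = 144*(¼) = 36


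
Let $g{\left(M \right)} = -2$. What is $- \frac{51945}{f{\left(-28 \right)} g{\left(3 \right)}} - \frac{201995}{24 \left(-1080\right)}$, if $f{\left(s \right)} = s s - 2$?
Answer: $\frac{83116729}{2026944} \approx 41.006$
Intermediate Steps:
$f{\left(s \right)} = -2 + s^{2}$ ($f{\left(s \right)} = s^{2} - 2 = -2 + s^{2}$)
$- \frac{51945}{f{\left(-28 \right)} g{\left(3 \right)}} - \frac{201995}{24 \left(-1080\right)} = - \frac{51945}{\left(-2 + \left(-28\right)^{2}\right) \left(-2\right)} - \frac{201995}{24 \left(-1080\right)} = - \frac{51945}{\left(-2 + 784\right) \left(-2\right)} - \frac{201995}{-25920} = - \frac{51945}{782 \left(-2\right)} - - \frac{40399}{5184} = - \frac{51945}{-1564} + \frac{40399}{5184} = \left(-51945\right) \left(- \frac{1}{1564}\right) + \frac{40399}{5184} = \frac{51945}{1564} + \frac{40399}{5184} = \frac{83116729}{2026944}$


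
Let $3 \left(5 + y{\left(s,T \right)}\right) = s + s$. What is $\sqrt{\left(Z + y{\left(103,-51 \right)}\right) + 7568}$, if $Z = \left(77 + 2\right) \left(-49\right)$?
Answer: $\frac{\sqrt{33846}}{3} \approx 61.324$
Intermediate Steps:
$y{\left(s,T \right)} = -5 + \frac{2 s}{3}$ ($y{\left(s,T \right)} = -5 + \frac{s + s}{3} = -5 + \frac{2 s}{3}$)
$Z = -3871$ ($Z = 79 \left(-49\right) = -3871$)
$\sqrt{\left(Z + y{\left(103,-51 \right)}\right) + 7568} = \sqrt{\left(-3871 + \left(-5 + \frac{2}{3} \cdot 103\right)\right) + 7568} = \sqrt{\left(-3871 + \left(-5 + \frac{206}{3}\right)\right) + 7568} = \sqrt{\left(-3871 + \frac{191}{3}\right) + 7568} = \sqrt{- \frac{11422}{3} + 7568} = \sqrt{\frac{11282}{3}} = \frac{\sqrt{33846}}{3}$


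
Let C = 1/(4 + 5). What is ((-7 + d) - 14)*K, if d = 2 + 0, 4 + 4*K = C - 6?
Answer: 1691/36 ≈ 46.972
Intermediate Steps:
C = ⅑ (C = 1/9 = ⅑ ≈ 0.11111)
K = -89/36 (K = -1 + (⅑ - 6)/4 = -1 + (¼)*(-53/9) = -1 - 53/36 = -89/36 ≈ -2.4722)
d = 2
((-7 + d) - 14)*K = ((-7 + 2) - 14)*(-89/36) = (-5 - 14)*(-89/36) = -19*(-89/36) = 1691/36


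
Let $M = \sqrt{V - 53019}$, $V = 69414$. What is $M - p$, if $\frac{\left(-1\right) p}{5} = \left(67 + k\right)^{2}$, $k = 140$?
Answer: $214245 + \sqrt{16395} \approx 2.1437 \cdot 10^{5}$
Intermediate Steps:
$p = -214245$ ($p = - 5 \left(67 + 140\right)^{2} = - 5 \cdot 207^{2} = \left(-5\right) 42849 = -214245$)
$M = \sqrt{16395}$ ($M = \sqrt{69414 - 53019} = \sqrt{16395} \approx 128.04$)
$M - p = \sqrt{16395} - -214245 = \sqrt{16395} + 214245 = 214245 + \sqrt{16395}$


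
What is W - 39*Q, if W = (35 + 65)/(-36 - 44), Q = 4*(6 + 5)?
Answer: -6869/4 ≈ -1717.3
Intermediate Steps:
Q = 44 (Q = 4*11 = 44)
W = -5/4 (W = 100/(-80) = 100*(-1/80) = -5/4 ≈ -1.2500)
W - 39*Q = -5/4 - 39*44 = -5/4 - 1716 = -6869/4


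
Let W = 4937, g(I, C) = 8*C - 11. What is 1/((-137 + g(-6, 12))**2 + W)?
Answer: 1/7641 ≈ 0.00013087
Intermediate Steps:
g(I, C) = -11 + 8*C
1/((-137 + g(-6, 12))**2 + W) = 1/((-137 + (-11 + 8*12))**2 + 4937) = 1/((-137 + (-11 + 96))**2 + 4937) = 1/((-137 + 85)**2 + 4937) = 1/((-52)**2 + 4937) = 1/(2704 + 4937) = 1/7641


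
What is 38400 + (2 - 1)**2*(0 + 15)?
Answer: 38415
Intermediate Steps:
38400 + (2 - 1)**2*(0 + 15) = 38400 + 1**2*15 = 38400 + 1*15 = 38400 + 15 = 38415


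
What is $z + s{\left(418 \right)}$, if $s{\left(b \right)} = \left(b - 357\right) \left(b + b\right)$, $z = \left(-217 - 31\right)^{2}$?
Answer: $112500$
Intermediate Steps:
$z = 61504$ ($z = \left(-248\right)^{2} = 61504$)
$s{\left(b \right)} = 2 b \left(-357 + b\right)$ ($s{\left(b \right)} = \left(-357 + b\right) 2 b = 2 b \left(-357 + b\right)$)
$z + s{\left(418 \right)} = 61504 + 2 \cdot 418 \left(-357 + 418\right) = 61504 + 2 \cdot 418 \cdot 61 = 61504 + 50996 = 112500$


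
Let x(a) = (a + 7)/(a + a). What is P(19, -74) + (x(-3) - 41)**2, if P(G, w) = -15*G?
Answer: 13060/9 ≈ 1451.1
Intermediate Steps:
x(a) = (7 + a)/(2*a) (x(a) = (7 + a)/((2*a)) = (7 + a)*(1/(2*a)) = (7 + a)/(2*a))
P(19, -74) + (x(-3) - 41)**2 = -15*19 + ((1/2)*(7 - 3)/(-3) - 41)**2 = -285 + ((1/2)*(-1/3)*4 - 41)**2 = -285 + (-2/3 - 41)**2 = -285 + (-125/3)**2 = -285 + 15625/9 = 13060/9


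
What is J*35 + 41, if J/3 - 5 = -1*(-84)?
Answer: 9386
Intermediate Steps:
J = 267 (J = 15 + 3*(-1*(-84)) = 15 + 3*84 = 15 + 252 = 267)
J*35 + 41 = 267*35 + 41 = 9345 + 41 = 9386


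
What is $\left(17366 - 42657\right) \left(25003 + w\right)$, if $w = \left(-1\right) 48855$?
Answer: $603240932$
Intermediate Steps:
$w = -48855$
$\left(17366 - 42657\right) \left(25003 + w\right) = \left(17366 - 42657\right) \left(25003 - 48855\right) = \left(-25291\right) \left(-23852\right) = 603240932$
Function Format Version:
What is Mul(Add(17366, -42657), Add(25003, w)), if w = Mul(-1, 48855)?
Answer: 603240932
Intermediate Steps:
w = -48855
Mul(Add(17366, -42657), Add(25003, w)) = Mul(Add(17366, -42657), Add(25003, -48855)) = Mul(-25291, -23852) = 603240932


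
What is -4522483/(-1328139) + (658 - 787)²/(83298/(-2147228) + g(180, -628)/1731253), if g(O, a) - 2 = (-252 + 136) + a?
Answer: -41079785743955514397703/96823428617792115 ≈ -4.2428e+5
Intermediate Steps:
g(O, a) = -114 + a (g(O, a) = 2 + ((-252 + 136) + a) = 2 + (-116 + a) = -114 + a)
-4522483/(-1328139) + (658 - 787)²/(83298/(-2147228) + g(180, -628)/1731253) = -4522483/(-1328139) + (658 - 787)²/(83298/(-2147228) + (-114 - 628)/1731253) = -4522483*(-1/1328139) + (-129)²/(83298*(-1/2147228) - 742*1/1731253) = 4522483/1328139 + 16641/(-41649/1073614 - 742/1731253) = 4522483/1328139 + 16641/(-72901577785/1858697458342) = 4522483/1328139 + 16641*(-1858697458342/72901577785) = 4522483/1328139 - 30930584404269222/72901577785 = -41079785743955514397703/96823428617792115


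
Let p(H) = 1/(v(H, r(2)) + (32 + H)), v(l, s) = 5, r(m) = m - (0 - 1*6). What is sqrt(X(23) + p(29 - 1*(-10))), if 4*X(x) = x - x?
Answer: sqrt(19)/38 ≈ 0.11471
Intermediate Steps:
r(m) = 6 + m (r(m) = m - (0 - 6) = m - 1*(-6) = m + 6 = 6 + m)
X(x) = 0 (X(x) = (x - x)/4 = (1/4)*0 = 0)
p(H) = 1/(37 + H) (p(H) = 1/(5 + (32 + H)) = 1/(37 + H))
sqrt(X(23) + p(29 - 1*(-10))) = sqrt(0 + 1/(37 + (29 - 1*(-10)))) = sqrt(0 + 1/(37 + (29 + 10))) = sqrt(0 + 1/(37 + 39)) = sqrt(0 + 1/76) = sqrt(1/76) = sqrt(19)/38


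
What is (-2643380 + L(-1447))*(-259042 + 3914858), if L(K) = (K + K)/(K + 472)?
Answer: -9422107545696496/975 ≈ -9.6637e+12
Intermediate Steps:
L(K) = 2*K/(472 + K) (L(K) = (2*K)/(472 + K) = 2*K/(472 + K))
(-2643380 + L(-1447))*(-259042 + 3914858) = (-2643380 + 2*(-1447)/(472 - 1447))*(-259042 + 3914858) = (-2643380 + 2*(-1447)/(-975))*3655816 = (-2643380 + 2*(-1447)*(-1/975))*3655816 = (-2643380 + 2894/975)*3655816 = -2577292606/975*3655816 = -9422107545696496/975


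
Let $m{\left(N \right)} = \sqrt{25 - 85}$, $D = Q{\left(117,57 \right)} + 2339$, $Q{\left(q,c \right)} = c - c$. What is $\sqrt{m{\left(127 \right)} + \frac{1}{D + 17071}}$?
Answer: $\frac{\sqrt{19410 + 753496200 i \sqrt{15}}}{19410} \approx 1.968 + 1.968 i$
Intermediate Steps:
$Q{\left(q,c \right)} = 0$
$D = 2339$ ($D = 0 + 2339 = 2339$)
$m{\left(N \right)} = 2 i \sqrt{15}$ ($m{\left(N \right)} = \sqrt{-60} = 2 i \sqrt{15}$)
$\sqrt{m{\left(127 \right)} + \frac{1}{D + 17071}} = \sqrt{2 i \sqrt{15} + \frac{1}{2339 + 17071}} = \sqrt{2 i \sqrt{15} + \frac{1}{19410}} = \sqrt{\frac{1}{19410} + 2 i \sqrt{15}}$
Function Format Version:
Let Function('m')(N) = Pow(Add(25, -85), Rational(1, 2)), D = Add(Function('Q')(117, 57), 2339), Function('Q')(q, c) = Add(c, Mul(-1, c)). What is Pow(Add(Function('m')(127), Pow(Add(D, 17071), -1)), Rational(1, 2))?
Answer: Mul(Rational(1, 19410), Pow(Add(19410, Mul(753496200, I, Pow(15, Rational(1, 2)))), Rational(1, 2))) ≈ Add(1.9680, Mul(1.9680, I))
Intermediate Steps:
Function('Q')(q, c) = 0
D = 2339 (D = Add(0, 2339) = 2339)
Function('m')(N) = Mul(2, I, Pow(15, Rational(1, 2))) (Function('m')(N) = Pow(-60, Rational(1, 2)) = Mul(2, I, Pow(15, Rational(1, 2))))
Pow(Add(Function('m')(127), Pow(Add(D, 17071), -1)), Rational(1, 2)) = Pow(Add(Mul(2, I, Pow(15, Rational(1, 2))), Pow(Add(2339, 17071), -1)), Rational(1, 2)) = Pow(Add(Mul(2, I, Pow(15, Rational(1, 2))), Pow(19410, -1)), Rational(1, 2)) = Pow(Add(Mul(2, I, Pow(15, Rational(1, 2))), Rational(1, 19410)), Rational(1, 2)) = Pow(Add(Rational(1, 19410), Mul(2, I, Pow(15, Rational(1, 2)))), Rational(1, 2))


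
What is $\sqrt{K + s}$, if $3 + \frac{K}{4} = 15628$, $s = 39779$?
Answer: $\sqrt{102279} \approx 319.81$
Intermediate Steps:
$K = 62500$ ($K = -12 + 4 \cdot 15628 = -12 + 62512 = 62500$)
$\sqrt{K + s} = \sqrt{62500 + 39779} = \sqrt{102279}$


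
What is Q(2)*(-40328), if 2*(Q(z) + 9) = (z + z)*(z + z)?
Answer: 40328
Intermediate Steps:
Q(z) = -9 + 2*z² (Q(z) = -9 + ((z + z)*(z + z))/2 = -9 + ((2*z)*(2*z))/2 = -9 + (4*z²)/2 = -9 + 2*z²)
Q(2)*(-40328) = (-9 + 2*2²)*(-40328) = (-9 + 2*4)*(-40328) = (-9 + 8)*(-40328) = -1*(-40328) = 40328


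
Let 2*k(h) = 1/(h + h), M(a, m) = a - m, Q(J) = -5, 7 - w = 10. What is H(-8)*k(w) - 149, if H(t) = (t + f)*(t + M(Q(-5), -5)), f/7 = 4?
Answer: -407/3 ≈ -135.67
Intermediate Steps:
f = 28 (f = 7*4 = 28)
w = -3 (w = 7 - 1*10 = 7 - 10 = -3)
H(t) = t*(28 + t) (H(t) = (t + 28)*(t + (-5 - 1*(-5))) = (28 + t)*(t + (-5 + 5)) = (28 + t)*(t + 0) = (28 + t)*t = t*(28 + t))
k(h) = 1/(4*h) (k(h) = 1/(2*(h + h)) = 1/(2*((2*h))) = (1/(2*h))/2 = 1/(4*h))
H(-8)*k(w) - 149 = (-8*(28 - 8))*((1/4)/(-3)) - 149 = (-8*20)*((1/4)*(-1/3)) - 149 = -160*(-1/12) - 149 = 40/3 - 149 = -407/3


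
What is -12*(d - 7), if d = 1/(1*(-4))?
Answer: 87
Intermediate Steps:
d = -1/4 (d = 1/(-4) = -1/4 ≈ -0.25000)
-12*(d - 7) = -12*(-1/4 - 7) = -12*(-29/4) = 87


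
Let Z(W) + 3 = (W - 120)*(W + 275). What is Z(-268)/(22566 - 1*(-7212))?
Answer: -2719/29778 ≈ -0.091309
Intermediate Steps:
Z(W) = -3 + (-120 + W)*(275 + W) (Z(W) = -3 + (W - 120)*(W + 275) = -3 + (-120 + W)*(275 + W))
Z(-268)/(22566 - 1*(-7212)) = (-33003 + (-268)**2 + 155*(-268))/(22566 - 1*(-7212)) = (-33003 + 71824 - 41540)/(22566 + 7212) = -2719/29778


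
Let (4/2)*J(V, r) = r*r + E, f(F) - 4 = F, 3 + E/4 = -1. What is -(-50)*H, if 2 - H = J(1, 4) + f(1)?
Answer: -150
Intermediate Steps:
E = -16 (E = -12 + 4*(-1) = -12 - 4 = -16)
f(F) = 4 + F
J(V, r) = -8 + r²/2 (J(V, r) = (r*r - 16)/2 = (r² - 16)/2 = (-16 + r²)/2 = -8 + r²/2)
H = -3 (H = 2 - ((-8 + (½)*4²) + (4 + 1)) = 2 - ((-8 + (½)*16) + 5) = 2 - ((-8 + 8) + 5) = 2 - (0 + 5) = 2 - 1*5 = 2 - 5 = -3)
-(-50)*H = -(-50)*(-3) = -2*75 = -150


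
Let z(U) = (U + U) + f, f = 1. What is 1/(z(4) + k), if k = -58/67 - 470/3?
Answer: -201/29855 ≈ -0.0067325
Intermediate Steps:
z(U) = 1 + 2*U (z(U) = (U + U) + 1 = 2*U + 1 = 1 + 2*U)
k = -31664/201 (k = -58*1/67 - 470*⅓ = -58/67 - 470/3 = -31664/201 ≈ -157.53)
1/(z(4) + k) = 1/((1 + 2*4) - 31664/201) = 1/((1 + 8) - 31664/201) = 1/(9 - 31664/201) = 1/(-29855/201) = -201/29855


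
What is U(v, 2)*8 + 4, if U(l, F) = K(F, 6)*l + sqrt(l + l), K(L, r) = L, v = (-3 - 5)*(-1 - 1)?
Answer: 260 + 32*sqrt(2) ≈ 305.25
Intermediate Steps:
v = 16 (v = -8*(-2) = 16)
U(l, F) = F*l + sqrt(2)*sqrt(l) (U(l, F) = F*l + sqrt(l + l) = F*l + sqrt(2*l) = F*l + sqrt(2)*sqrt(l))
U(v, 2)*8 + 4 = (2*16 + sqrt(2)*sqrt(16))*8 + 4 = (32 + sqrt(2)*4)*8 + 4 = (32 + 4*sqrt(2))*8 + 4 = (256 + 32*sqrt(2)) + 4 = 260 + 32*sqrt(2)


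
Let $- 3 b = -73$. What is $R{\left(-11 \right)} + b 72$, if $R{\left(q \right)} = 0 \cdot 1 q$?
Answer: $1752$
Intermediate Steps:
$R{\left(q \right)} = 0$ ($R{\left(q \right)} = 0 q = 0$)
$b = \frac{73}{3}$ ($b = \left(- \frac{1}{3}\right) \left(-73\right) = \frac{73}{3} \approx 24.333$)
$R{\left(-11 \right)} + b 72 = 0 + \frac{73}{3} \cdot 72 = 0 + 1752 = 1752$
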